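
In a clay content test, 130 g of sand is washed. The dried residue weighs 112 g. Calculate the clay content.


Formula: Clay% = (W_total - W_washed) / W_total * 100
Clay mass = 130 - 112 = 18 g
Clay% = 18 / 130 * 100 = 13.8462%

Answer: 13.8462%


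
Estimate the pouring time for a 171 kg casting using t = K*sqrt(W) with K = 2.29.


Formula: t = K * sqrt(W)
sqrt(W) = sqrt(171) = 13.07670
t = 2.29 * 13.07670 = 29.9456 s

Answer: 29.9456 s


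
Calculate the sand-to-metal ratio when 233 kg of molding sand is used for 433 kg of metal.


Formula: Sand-to-Metal Ratio = W_sand / W_metal
Ratio = 233 kg / 433 kg = 0.5381


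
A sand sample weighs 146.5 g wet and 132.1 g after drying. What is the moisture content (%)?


Formula: MC = (W_wet - W_dry) / W_wet * 100
Water mass = 146.5 - 132.1 = 14.4 g
MC = 14.4 / 146.5 * 100 = 9.8294%

Answer: 9.8294%


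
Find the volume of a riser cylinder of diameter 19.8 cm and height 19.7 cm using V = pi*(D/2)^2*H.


Formula: V = pi * (D/2)^2 * H  (cylinder volume)
Radius = D/2 = 19.8/2 = 9.9 cm
V = pi * 9.9^2 * 19.7 = 6065.7777 cm^3

6065.7777 cm^3


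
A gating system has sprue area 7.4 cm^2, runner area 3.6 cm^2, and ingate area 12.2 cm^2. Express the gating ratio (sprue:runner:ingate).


Sprue:Runner:Ingate = 1 : 3.6/7.4 : 12.2/7.4 = 1:0.49:1.65

Final answer: 1:0.49:1.65


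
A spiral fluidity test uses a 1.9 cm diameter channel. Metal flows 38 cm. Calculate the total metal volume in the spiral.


Formula: V = pi * (d/2)^2 * L  (cylinder volume)
Radius = 1.9/2 = 0.95 cm
V = pi * 0.95^2 * 38 = 107.7409 cm^3

Final answer: 107.7409 cm^3


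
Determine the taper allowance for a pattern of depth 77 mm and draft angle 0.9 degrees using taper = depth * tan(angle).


Formula: taper = depth * tan(draft_angle)
tan(0.9 deg) = 0.0157093
taper = 77 mm * 0.0157093 = 1.2096 mm

1.2096 mm


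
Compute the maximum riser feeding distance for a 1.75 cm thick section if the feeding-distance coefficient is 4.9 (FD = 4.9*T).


Formula: FD = 4.9 * T  (riser feeding-distance rule)
FD = 4.9 * 1.75 cm = 8.5750 cm

Final answer: 8.5750 cm


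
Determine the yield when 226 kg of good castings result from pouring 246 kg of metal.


Formula: Casting Yield = (W_good / W_total) * 100
Yield = (226 kg / 246 kg) * 100 = 91.8699%

Final answer: 91.8699%


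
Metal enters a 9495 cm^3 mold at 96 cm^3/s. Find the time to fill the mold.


Formula: t_fill = V_mold / Q_flow
t = 9495 cm^3 / 96 cm^3/s = 98.9062 s

98.9062 s


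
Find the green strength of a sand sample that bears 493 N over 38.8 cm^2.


Formula: Compressive Strength = Force / Area
Strength = 493 N / 38.8 cm^2 = 12.7062 N/cm^2

12.7062 N/cm^2


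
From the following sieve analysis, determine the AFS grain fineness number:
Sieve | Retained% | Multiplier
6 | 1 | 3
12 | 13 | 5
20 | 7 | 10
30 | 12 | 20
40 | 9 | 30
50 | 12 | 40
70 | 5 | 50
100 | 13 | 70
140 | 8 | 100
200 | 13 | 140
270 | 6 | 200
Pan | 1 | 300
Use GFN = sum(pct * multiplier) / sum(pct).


Formula: GFN = sum(pct * multiplier) / sum(pct)
sum(pct * multiplier) = 6408
sum(pct) = 100
GFN = 6408 / 100 = 64.08

Final answer: 64.08


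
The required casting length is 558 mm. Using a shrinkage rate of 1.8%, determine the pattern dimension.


Formula: L_pattern = L_casting * (1 + shrinkage_rate/100)
Shrinkage factor = 1 + 1.8/100 = 1.018
L_pattern = 558 mm * 1.018 = 568.0440 mm

Final answer: 568.0440 mm


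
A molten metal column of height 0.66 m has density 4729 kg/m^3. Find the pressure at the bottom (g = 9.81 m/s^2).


Formula: P = rho * g * h
rho * g = 4729 * 9.81 = 46391.49 N/m^3
P = 46391.49 * 0.66 = 30618.3834 Pa

Final answer: 30618.3834 Pa


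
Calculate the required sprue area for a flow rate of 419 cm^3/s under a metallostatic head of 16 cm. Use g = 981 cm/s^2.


Formula: v = sqrt(2*g*h), A = Q/v
Velocity: v = sqrt(2 * 981 * 16) = sqrt(31392) = 177.1779 cm/s
Sprue area: A = Q / v = 419 / 177.1779 = 2.3649 cm^2

Answer: 2.3649 cm^2


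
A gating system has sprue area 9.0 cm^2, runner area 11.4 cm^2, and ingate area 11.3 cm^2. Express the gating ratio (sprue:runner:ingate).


Sprue:Runner:Ingate = 1 : 11.4/9.0 : 11.3/9.0 = 1:1.27:1.26

Final answer: 1:1.27:1.26


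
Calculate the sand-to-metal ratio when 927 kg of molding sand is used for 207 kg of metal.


Formula: Sand-to-Metal Ratio = W_sand / W_metal
Ratio = 927 kg / 207 kg = 4.4783


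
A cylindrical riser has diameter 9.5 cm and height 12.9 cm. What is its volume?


Formula: V = pi * (D/2)^2 * H  (cylinder volume)
Radius = D/2 = 9.5/2 = 4.75 cm
V = pi * 4.75^2 * 12.9 = 914.3802 cm^3


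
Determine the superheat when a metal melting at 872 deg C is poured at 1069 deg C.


Formula: Superheat = T_pour - T_melt
Superheat = 1069 - 872 = 197 deg C

197 deg C


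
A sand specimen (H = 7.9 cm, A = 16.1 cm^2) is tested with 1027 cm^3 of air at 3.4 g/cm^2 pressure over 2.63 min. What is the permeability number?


Formula: Permeability Number P = (V * H) / (p * A * t)
Numerator: V * H = 1027 * 7.9 = 8113.3
Denominator: p * A * t = 3.4 * 16.1 * 2.63 = 143.9662
P = 8113.3 / 143.9662 = 56.3556

Answer: 56.3556


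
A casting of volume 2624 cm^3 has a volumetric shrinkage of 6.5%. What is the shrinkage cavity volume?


Formula: V_shrink = V_casting * shrinkage_pct / 100
V_shrink = 2624 cm^3 * 6.5 / 100 = 170.5600 cm^3

Answer: 170.5600 cm^3


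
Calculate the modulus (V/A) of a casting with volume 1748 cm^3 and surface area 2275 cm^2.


Formula: Casting Modulus M = V / A
M = 1748 cm^3 / 2275 cm^2 = 0.7684 cm

Answer: 0.7684 cm


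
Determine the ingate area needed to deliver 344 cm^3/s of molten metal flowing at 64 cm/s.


Formula: A_ingate = Q / v  (continuity equation)
A = 344 cm^3/s / 64 cm/s = 5.3750 cm^2


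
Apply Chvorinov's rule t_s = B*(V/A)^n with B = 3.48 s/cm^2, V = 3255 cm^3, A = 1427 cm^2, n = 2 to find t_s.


Formula: t_s = B * (V/A)^n  (Chvorinov's rule, n=2)
Modulus M = V/A = 3255/1427 = 2.281009 cm
M^2 = 2.281009^2 = 5.203002 cm^2
t_s = 3.48 * 5.203002 = 18.1064 s

Final answer: 18.1064 s


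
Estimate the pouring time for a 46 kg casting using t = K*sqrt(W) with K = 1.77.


Formula: t = K * sqrt(W)
sqrt(W) = sqrt(46) = 6.78233
t = 1.77 * 6.78233 = 12.0047 s

12.0047 s


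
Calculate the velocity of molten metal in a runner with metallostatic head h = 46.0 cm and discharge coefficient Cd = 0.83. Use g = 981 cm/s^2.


Formula: v = Cd * sqrt(2 * g * h)  (Torricelli with discharge coefficient)
2*g*h = 2 * 981 * 46.0 = 90252.0 cm^2/s^2
sqrt(90252.0) = 300.41971 cm/s
v = 0.83 * 300.41971 = 249.3484 cm/s

Answer: 249.3484 cm/s


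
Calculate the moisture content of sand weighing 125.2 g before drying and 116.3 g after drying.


Formula: MC = (W_wet - W_dry) / W_wet * 100
Water mass = 125.2 - 116.3 = 8.9 g
MC = 8.9 / 125.2 * 100 = 7.1086%

Answer: 7.1086%


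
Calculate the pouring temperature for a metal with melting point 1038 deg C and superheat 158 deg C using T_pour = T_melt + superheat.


Formula: T_pour = T_melt + Superheat
T_pour = 1038 + 158 = 1196 deg C

Final answer: 1196 deg C


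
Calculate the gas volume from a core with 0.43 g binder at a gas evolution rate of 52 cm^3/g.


Formula: V_gas = W_binder * gas_evolution_rate
V = 0.43 g * 52 cm^3/g = 22.3600 cm^3

22.3600 cm^3


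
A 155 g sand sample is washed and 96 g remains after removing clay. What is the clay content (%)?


Formula: Clay% = (W_total - W_washed) / W_total * 100
Clay mass = 155 - 96 = 59 g
Clay% = 59 / 155 * 100 = 38.0645%

Answer: 38.0645%


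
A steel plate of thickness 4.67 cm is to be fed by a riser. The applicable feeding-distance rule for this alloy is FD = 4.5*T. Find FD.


Formula: FD = 4.5 * T  (riser feeding-distance rule)
FD = 4.5 * 4.67 cm = 21.0150 cm

Answer: 21.0150 cm


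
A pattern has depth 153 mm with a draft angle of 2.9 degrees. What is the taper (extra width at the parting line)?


Formula: taper = depth * tan(draft_angle)
tan(2.9 deg) = 0.0506578
taper = 153 mm * 0.0506578 = 7.7506 mm

Answer: 7.7506 mm


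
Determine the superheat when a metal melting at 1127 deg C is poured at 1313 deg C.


Formula: Superheat = T_pour - T_melt
Superheat = 1313 - 1127 = 186 deg C

186 deg C


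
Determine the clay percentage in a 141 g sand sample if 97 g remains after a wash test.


Formula: Clay% = (W_total - W_washed) / W_total * 100
Clay mass = 141 - 97 = 44 g
Clay% = 44 / 141 * 100 = 31.2057%

Final answer: 31.2057%


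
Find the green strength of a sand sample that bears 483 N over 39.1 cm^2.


Formula: Compressive Strength = Force / Area
Strength = 483 N / 39.1 cm^2 = 12.3529 N/cm^2


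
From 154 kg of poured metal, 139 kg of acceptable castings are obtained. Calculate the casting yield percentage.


Formula: Casting Yield = (W_good / W_total) * 100
Yield = (139 kg / 154 kg) * 100 = 90.2597%

Answer: 90.2597%


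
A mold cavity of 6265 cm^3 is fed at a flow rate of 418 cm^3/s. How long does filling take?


Formula: t_fill = V_mold / Q_flow
t = 6265 cm^3 / 418 cm^3/s = 14.9880 s

14.9880 s


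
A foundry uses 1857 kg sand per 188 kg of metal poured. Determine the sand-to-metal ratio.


Formula: Sand-to-Metal Ratio = W_sand / W_metal
Ratio = 1857 kg / 188 kg = 9.8777

Final answer: 9.8777


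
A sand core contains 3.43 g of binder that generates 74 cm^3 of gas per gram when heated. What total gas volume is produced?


Formula: V_gas = W_binder * gas_evolution_rate
V = 3.43 g * 74 cm^3/g = 253.8200 cm^3

253.8200 cm^3


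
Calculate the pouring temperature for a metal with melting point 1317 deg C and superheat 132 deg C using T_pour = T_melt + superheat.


Formula: T_pour = T_melt + Superheat
T_pour = 1317 + 132 = 1449 deg C


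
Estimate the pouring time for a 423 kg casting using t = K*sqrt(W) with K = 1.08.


Formula: t = K * sqrt(W)
sqrt(W) = sqrt(423) = 20.56696
t = 1.08 * 20.56696 = 22.2123 s

Final answer: 22.2123 s


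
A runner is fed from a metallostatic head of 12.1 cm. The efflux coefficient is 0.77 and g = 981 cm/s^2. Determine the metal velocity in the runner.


Formula: v = Cd * sqrt(2 * g * h)  (Torricelli with discharge coefficient)
2*g*h = 2 * 981 * 12.1 = 23740.2 cm^2/s^2
sqrt(23740.2) = 154.07855 cm/s
v = 0.77 * 154.07855 = 118.6405 cm/s


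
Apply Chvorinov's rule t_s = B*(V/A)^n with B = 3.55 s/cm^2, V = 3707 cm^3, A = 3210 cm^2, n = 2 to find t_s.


Formula: t_s = B * (V/A)^n  (Chvorinov's rule, n=2)
Modulus M = V/A = 3707/3210 = 1.154829 cm
M^2 = 1.154829^2 = 1.333630 cm^2
t_s = 3.55 * 1.333630 = 4.7344 s

Final answer: 4.7344 s


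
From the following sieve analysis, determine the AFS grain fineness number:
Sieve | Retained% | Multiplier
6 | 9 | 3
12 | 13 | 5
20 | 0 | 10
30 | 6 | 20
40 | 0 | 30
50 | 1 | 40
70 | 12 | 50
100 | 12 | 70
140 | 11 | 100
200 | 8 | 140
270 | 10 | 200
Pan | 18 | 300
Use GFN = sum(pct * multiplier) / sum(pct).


Formula: GFN = sum(pct * multiplier) / sum(pct)
sum(pct * multiplier) = 11312
sum(pct) = 100
GFN = 11312 / 100 = 113.12

Answer: 113.12


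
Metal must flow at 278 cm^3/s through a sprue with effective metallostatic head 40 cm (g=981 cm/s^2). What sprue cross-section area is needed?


Formula: v = sqrt(2*g*h), A = Q/v
Velocity: v = sqrt(2 * 981 * 40) = sqrt(78480) = 280.1428 cm/s
Sprue area: A = Q / v = 278 / 280.1428 = 0.9924 cm^2


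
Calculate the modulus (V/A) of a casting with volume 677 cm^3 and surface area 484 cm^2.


Formula: Casting Modulus M = V / A
M = 677 cm^3 / 484 cm^2 = 1.3988 cm

Final answer: 1.3988 cm


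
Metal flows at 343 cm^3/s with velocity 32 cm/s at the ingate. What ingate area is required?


Formula: A_ingate = Q / v  (continuity equation)
A = 343 cm^3/s / 32 cm/s = 10.7188 cm^2

Final answer: 10.7188 cm^2


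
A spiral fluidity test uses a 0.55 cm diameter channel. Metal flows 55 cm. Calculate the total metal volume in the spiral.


Formula: V = pi * (d/2)^2 * L  (cylinder volume)
Radius = 0.55/2 = 0.275 cm
V = pi * 0.275^2 * 55 = 13.0671 cm^3


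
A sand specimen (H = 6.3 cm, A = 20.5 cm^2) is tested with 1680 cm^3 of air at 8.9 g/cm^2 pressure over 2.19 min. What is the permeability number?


Formula: Permeability Number P = (V * H) / (p * A * t)
Numerator: V * H = 1680 * 6.3 = 10584.0
Denominator: p * A * t = 8.9 * 20.5 * 2.19 = 399.5655
P = 10584.0 / 399.5655 = 26.4888

26.4888


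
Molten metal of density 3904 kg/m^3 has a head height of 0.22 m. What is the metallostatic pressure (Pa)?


Formula: P = rho * g * h
rho * g = 3904 * 9.81 = 38298.24 N/m^3
P = 38298.24 * 0.22 = 8425.6128 Pa

Final answer: 8425.6128 Pa


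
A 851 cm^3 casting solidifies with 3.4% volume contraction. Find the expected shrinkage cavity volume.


Formula: V_shrink = V_casting * shrinkage_pct / 100
V_shrink = 851 cm^3 * 3.4 / 100 = 28.9340 cm^3

28.9340 cm^3


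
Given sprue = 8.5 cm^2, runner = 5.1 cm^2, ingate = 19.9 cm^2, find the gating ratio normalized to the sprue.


Sprue:Runner:Ingate = 1 : 5.1/8.5 : 19.9/8.5 = 1:0.60:2.34

Answer: 1:0.60:2.34


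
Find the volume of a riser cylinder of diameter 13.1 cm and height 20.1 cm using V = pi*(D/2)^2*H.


Formula: V = pi * (D/2)^2 * H  (cylinder volume)
Radius = D/2 = 13.1/2 = 6.55 cm
V = pi * 6.55^2 * 20.1 = 2709.1218 cm^3

Final answer: 2709.1218 cm^3


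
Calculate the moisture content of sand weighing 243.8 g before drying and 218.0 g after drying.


Formula: MC = (W_wet - W_dry) / W_wet * 100
Water mass = 243.8 - 218.0 = 25.8 g
MC = 25.8 / 243.8 * 100 = 10.5824%

10.5824%


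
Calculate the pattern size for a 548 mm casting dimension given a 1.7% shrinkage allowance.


Formula: L_pattern = L_casting * (1 + shrinkage_rate/100)
Shrinkage factor = 1 + 1.7/100 = 1.017
L_pattern = 548 mm * 1.017 = 557.3160 mm


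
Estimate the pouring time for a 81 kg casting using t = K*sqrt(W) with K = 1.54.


Formula: t = K * sqrt(W)
sqrt(W) = sqrt(81) = 9.00000
t = 1.54 * 9.00000 = 13.8600 s

Answer: 13.8600 s


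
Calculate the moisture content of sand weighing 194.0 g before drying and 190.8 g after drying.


Formula: MC = (W_wet - W_dry) / W_wet * 100
Water mass = 194.0 - 190.8 = 3.2 g
MC = 3.2 / 194.0 * 100 = 1.6495%

1.6495%


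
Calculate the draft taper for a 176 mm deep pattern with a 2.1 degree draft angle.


Formula: taper = depth * tan(draft_angle)
tan(2.1 deg) = 0.0366683
taper = 176 mm * 0.0366683 = 6.4536 mm

Answer: 6.4536 mm


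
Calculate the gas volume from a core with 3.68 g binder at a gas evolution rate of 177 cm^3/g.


Formula: V_gas = W_binder * gas_evolution_rate
V = 3.68 g * 177 cm^3/g = 651.3600 cm^3

Final answer: 651.3600 cm^3


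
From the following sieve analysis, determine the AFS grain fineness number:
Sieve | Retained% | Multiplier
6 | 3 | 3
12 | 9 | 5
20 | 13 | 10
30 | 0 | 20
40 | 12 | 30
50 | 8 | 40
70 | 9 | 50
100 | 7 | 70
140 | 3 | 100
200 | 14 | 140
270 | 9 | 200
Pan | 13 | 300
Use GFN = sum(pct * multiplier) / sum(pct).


Formula: GFN = sum(pct * multiplier) / sum(pct)
sum(pct * multiplier) = 9764
sum(pct) = 100
GFN = 9764 / 100 = 97.64

Final answer: 97.64


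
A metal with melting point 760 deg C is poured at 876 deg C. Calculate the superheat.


Formula: Superheat = T_pour - T_melt
Superheat = 876 - 760 = 116 deg C

116 deg C


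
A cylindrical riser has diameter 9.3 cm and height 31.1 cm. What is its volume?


Formula: V = pi * (D/2)^2 * H  (cylinder volume)
Radius = D/2 = 9.3/2 = 4.65 cm
V = pi * 4.65^2 * 31.1 = 2112.5946 cm^3

Final answer: 2112.5946 cm^3


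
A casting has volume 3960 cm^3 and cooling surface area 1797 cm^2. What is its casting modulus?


Formula: Casting Modulus M = V / A
M = 3960 cm^3 / 1797 cm^2 = 2.2037 cm

Answer: 2.2037 cm


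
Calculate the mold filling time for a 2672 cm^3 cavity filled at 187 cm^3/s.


Formula: t_fill = V_mold / Q_flow
t = 2672 cm^3 / 187 cm^3/s = 14.2888 s

14.2888 s


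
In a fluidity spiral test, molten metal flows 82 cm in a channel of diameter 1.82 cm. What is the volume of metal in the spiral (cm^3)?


Formula: V = pi * (d/2)^2 * L  (cylinder volume)
Radius = 1.82/2 = 0.91 cm
V = pi * 0.91^2 * 82 = 213.3273 cm^3

213.3273 cm^3


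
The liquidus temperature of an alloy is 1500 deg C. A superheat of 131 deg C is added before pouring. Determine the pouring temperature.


Formula: T_pour = T_melt + Superheat
T_pour = 1500 + 131 = 1631 deg C


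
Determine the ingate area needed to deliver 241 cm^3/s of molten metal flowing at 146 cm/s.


Formula: A_ingate = Q / v  (continuity equation)
A = 241 cm^3/s / 146 cm/s = 1.6507 cm^2

1.6507 cm^2


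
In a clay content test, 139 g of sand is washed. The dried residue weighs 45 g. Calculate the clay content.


Formula: Clay% = (W_total - W_washed) / W_total * 100
Clay mass = 139 - 45 = 94 g
Clay% = 94 / 139 * 100 = 67.6259%

67.6259%


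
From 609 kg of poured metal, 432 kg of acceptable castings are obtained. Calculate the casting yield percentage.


Formula: Casting Yield = (W_good / W_total) * 100
Yield = (432 kg / 609 kg) * 100 = 70.9360%


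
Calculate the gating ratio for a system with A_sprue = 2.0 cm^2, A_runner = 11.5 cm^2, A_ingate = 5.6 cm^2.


Sprue:Runner:Ingate = 1 : 11.5/2.0 : 5.6/2.0 = 1:5.75:2.80

Final answer: 1:5.75:2.80


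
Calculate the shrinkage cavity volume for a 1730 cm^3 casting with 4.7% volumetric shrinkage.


Formula: V_shrink = V_casting * shrinkage_pct / 100
V_shrink = 1730 cm^3 * 4.7 / 100 = 81.3100 cm^3


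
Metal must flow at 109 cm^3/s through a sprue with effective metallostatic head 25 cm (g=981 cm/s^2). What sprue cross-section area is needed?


Formula: v = sqrt(2*g*h), A = Q/v
Velocity: v = sqrt(2 * 981 * 25) = sqrt(49050) = 221.4723 cm/s
Sprue area: A = Q / v = 109 / 221.4723 = 0.4922 cm^2

0.4922 cm^2


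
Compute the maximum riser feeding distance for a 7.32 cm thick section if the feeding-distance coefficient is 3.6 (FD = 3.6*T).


Formula: FD = 3.6 * T  (riser feeding-distance rule)
FD = 3.6 * 7.32 cm = 26.3520 cm

Answer: 26.3520 cm


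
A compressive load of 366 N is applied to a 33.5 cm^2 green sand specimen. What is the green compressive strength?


Formula: Compressive Strength = Force / Area
Strength = 366 N / 33.5 cm^2 = 10.9254 N/cm^2

10.9254 N/cm^2


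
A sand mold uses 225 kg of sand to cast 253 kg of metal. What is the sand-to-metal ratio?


Formula: Sand-to-Metal Ratio = W_sand / W_metal
Ratio = 225 kg / 253 kg = 0.8893


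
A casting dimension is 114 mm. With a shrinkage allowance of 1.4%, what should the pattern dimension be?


Formula: L_pattern = L_casting * (1 + shrinkage_rate/100)
Shrinkage factor = 1 + 1.4/100 = 1.014
L_pattern = 114 mm * 1.014 = 115.5960 mm

Final answer: 115.5960 mm


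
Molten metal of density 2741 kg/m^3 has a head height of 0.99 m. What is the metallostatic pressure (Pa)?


Formula: P = rho * g * h
rho * g = 2741 * 9.81 = 26889.21 N/m^3
P = 26889.21 * 0.99 = 26620.3179 Pa


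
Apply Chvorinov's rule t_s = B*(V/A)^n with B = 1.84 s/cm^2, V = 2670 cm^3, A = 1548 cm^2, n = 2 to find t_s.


Formula: t_s = B * (V/A)^n  (Chvorinov's rule, n=2)
Modulus M = V/A = 2670/1548 = 1.724806 cm
M^2 = 1.724806^2 = 2.974956 cm^2
t_s = 1.84 * 2.974956 = 5.4739 s


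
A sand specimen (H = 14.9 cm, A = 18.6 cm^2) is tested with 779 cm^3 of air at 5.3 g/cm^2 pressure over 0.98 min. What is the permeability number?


Formula: Permeability Number P = (V * H) / (p * A * t)
Numerator: V * H = 779 * 14.9 = 11607.1
Denominator: p * A * t = 5.3 * 18.6 * 0.98 = 96.6084
P = 11607.1 / 96.6084 = 120.1459


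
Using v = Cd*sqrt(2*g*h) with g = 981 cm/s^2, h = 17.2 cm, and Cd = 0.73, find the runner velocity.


Formula: v = Cd * sqrt(2 * g * h)  (Torricelli with discharge coefficient)
2*g*h = 2 * 981 * 17.2 = 33746.4 cm^2/s^2
sqrt(33746.4) = 183.70193 cm/s
v = 0.73 * 183.70193 = 134.1024 cm/s

Final answer: 134.1024 cm/s


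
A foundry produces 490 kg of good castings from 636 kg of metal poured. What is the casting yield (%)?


Formula: Casting Yield = (W_good / W_total) * 100
Yield = (490 kg / 636 kg) * 100 = 77.0440%

77.0440%


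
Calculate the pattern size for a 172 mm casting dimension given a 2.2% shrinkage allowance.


Formula: L_pattern = L_casting * (1 + shrinkage_rate/100)
Shrinkage factor = 1 + 2.2/100 = 1.022
L_pattern = 172 mm * 1.022 = 175.7840 mm

Answer: 175.7840 mm


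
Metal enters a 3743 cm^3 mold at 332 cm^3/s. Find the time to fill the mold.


Formula: t_fill = V_mold / Q_flow
t = 3743 cm^3 / 332 cm^3/s = 11.2741 s


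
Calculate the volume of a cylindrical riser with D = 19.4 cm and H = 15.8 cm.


Formula: V = pi * (D/2)^2 * H  (cylinder volume)
Radius = D/2 = 19.4/2 = 9.7 cm
V = pi * 9.7^2 * 15.8 = 4670.3608 cm^3

Answer: 4670.3608 cm^3


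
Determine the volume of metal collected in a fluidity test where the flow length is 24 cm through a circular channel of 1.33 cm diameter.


Formula: V = pi * (d/2)^2 * L  (cylinder volume)
Radius = 1.33/2 = 0.665 cm
V = pi * 0.665^2 * 24 = 33.3430 cm^3


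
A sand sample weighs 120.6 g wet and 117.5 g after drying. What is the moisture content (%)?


Formula: MC = (W_wet - W_dry) / W_wet * 100
Water mass = 120.6 - 117.5 = 3.1 g
MC = 3.1 / 120.6 * 100 = 2.5705%

2.5705%


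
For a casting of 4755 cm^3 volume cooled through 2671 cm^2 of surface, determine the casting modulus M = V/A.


Formula: Casting Modulus M = V / A
M = 4755 cm^3 / 2671 cm^2 = 1.7802 cm

1.7802 cm


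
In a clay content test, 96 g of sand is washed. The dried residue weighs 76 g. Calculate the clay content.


Formula: Clay% = (W_total - W_washed) / W_total * 100
Clay mass = 96 - 76 = 20 g
Clay% = 20 / 96 * 100 = 20.8333%

20.8333%


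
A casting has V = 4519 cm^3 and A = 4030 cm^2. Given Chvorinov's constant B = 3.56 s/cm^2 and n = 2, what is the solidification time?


Formula: t_s = B * (V/A)^n  (Chvorinov's rule, n=2)
Modulus M = V/A = 4519/4030 = 1.121340 cm
M^2 = 1.121340^2 = 1.257403 cm^2
t_s = 3.56 * 1.257403 = 4.4764 s


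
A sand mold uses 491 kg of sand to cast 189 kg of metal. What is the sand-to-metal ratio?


Formula: Sand-to-Metal Ratio = W_sand / W_metal
Ratio = 491 kg / 189 kg = 2.5979


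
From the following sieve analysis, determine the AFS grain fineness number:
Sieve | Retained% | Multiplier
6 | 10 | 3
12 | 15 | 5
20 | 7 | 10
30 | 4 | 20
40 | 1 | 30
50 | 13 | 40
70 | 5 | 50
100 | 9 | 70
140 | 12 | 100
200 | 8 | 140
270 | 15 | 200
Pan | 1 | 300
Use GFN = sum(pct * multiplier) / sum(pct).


Formula: GFN = sum(pct * multiplier) / sum(pct)
sum(pct * multiplier) = 7305
sum(pct) = 100
GFN = 7305 / 100 = 73.05

Answer: 73.05


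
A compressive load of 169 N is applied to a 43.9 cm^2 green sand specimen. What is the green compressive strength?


Formula: Compressive Strength = Force / Area
Strength = 169 N / 43.9 cm^2 = 3.8497 N/cm^2

3.8497 N/cm^2


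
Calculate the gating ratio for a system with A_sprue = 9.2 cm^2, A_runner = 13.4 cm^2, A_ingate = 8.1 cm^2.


Sprue:Runner:Ingate = 1 : 13.4/9.2 : 8.1/9.2 = 1:1.46:0.88


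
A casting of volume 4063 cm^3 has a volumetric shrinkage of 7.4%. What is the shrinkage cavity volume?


Formula: V_shrink = V_casting * shrinkage_pct / 100
V_shrink = 4063 cm^3 * 7.4 / 100 = 300.6620 cm^3

Answer: 300.6620 cm^3


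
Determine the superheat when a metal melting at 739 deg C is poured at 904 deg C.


Formula: Superheat = T_pour - T_melt
Superheat = 904 - 739 = 165 deg C


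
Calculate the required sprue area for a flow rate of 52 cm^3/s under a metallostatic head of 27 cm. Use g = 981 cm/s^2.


Formula: v = sqrt(2*g*h), A = Q/v
Velocity: v = sqrt(2 * 981 * 27) = sqrt(52974) = 230.1608 cm/s
Sprue area: A = Q / v = 52 / 230.1608 = 0.2259 cm^2


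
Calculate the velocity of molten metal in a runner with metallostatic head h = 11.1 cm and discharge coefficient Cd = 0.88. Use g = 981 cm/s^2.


Formula: v = Cd * sqrt(2 * g * h)  (Torricelli with discharge coefficient)
2*g*h = 2 * 981 * 11.1 = 21778.2 cm^2/s^2
sqrt(21778.2) = 147.57439 cm/s
v = 0.88 * 147.57439 = 129.8655 cm/s

Answer: 129.8655 cm/s


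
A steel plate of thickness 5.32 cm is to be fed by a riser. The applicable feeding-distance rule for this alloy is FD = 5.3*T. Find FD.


Formula: FD = 5.3 * T  (riser feeding-distance rule)
FD = 5.3 * 5.32 cm = 28.1960 cm

28.1960 cm


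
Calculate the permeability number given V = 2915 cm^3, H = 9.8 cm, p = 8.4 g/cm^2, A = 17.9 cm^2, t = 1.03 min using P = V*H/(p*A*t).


Formula: Permeability Number P = (V * H) / (p * A * t)
Numerator: V * H = 2915 * 9.8 = 28567.0
Denominator: p * A * t = 8.4 * 17.9 * 1.03 = 154.8708
P = 28567.0 / 154.8708 = 184.4570

Final answer: 184.4570


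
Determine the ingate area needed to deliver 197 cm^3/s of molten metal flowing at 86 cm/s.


Formula: A_ingate = Q / v  (continuity equation)
A = 197 cm^3/s / 86 cm/s = 2.2907 cm^2

Answer: 2.2907 cm^2


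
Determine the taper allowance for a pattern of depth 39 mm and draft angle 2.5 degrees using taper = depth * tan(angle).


Formula: taper = depth * tan(draft_angle)
tan(2.5 deg) = 0.0436609
taper = 39 mm * 0.0436609 = 1.7028 mm

1.7028 mm


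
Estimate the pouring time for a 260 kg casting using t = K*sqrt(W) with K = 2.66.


Formula: t = K * sqrt(W)
sqrt(W) = sqrt(260) = 16.12452
t = 2.66 * 16.12452 = 42.8912 s

Final answer: 42.8912 s


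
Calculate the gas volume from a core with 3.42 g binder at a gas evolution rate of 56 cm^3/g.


Formula: V_gas = W_binder * gas_evolution_rate
V = 3.42 g * 56 cm^3/g = 191.5200 cm^3

Final answer: 191.5200 cm^3


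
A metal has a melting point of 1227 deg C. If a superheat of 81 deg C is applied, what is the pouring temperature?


Formula: T_pour = T_melt + Superheat
T_pour = 1227 + 81 = 1308 deg C

Answer: 1308 deg C


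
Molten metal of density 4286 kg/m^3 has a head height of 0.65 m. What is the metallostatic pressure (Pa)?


Formula: P = rho * g * h
rho * g = 4286 * 9.81 = 42045.66 N/m^3
P = 42045.66 * 0.65 = 27329.6790 Pa

Final answer: 27329.6790 Pa


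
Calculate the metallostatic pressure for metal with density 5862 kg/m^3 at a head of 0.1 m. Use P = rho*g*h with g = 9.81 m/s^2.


Formula: P = rho * g * h
rho * g = 5862 * 9.81 = 57506.22 N/m^3
P = 57506.22 * 0.1 = 5750.6220 Pa

Answer: 5750.6220 Pa


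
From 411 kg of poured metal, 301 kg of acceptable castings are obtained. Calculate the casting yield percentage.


Formula: Casting Yield = (W_good / W_total) * 100
Yield = (301 kg / 411 kg) * 100 = 73.2360%

73.2360%


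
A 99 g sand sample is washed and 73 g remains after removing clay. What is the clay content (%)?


Formula: Clay% = (W_total - W_washed) / W_total * 100
Clay mass = 99 - 73 = 26 g
Clay% = 26 / 99 * 100 = 26.2626%


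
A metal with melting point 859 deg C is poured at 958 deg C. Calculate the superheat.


Formula: Superheat = T_pour - T_melt
Superheat = 958 - 859 = 99 deg C

Final answer: 99 deg C


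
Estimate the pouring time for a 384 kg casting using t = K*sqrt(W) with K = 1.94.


Formula: t = K * sqrt(W)
sqrt(W) = sqrt(384) = 19.59592
t = 1.94 * 19.59592 = 38.0161 s

Answer: 38.0161 s


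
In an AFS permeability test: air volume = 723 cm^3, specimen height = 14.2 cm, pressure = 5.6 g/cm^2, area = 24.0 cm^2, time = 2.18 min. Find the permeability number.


Formula: Permeability Number P = (V * H) / (p * A * t)
Numerator: V * H = 723 * 14.2 = 10266.6
Denominator: p * A * t = 5.6 * 24.0 * 2.18 = 292.992
P = 10266.6 / 292.992 = 35.0405


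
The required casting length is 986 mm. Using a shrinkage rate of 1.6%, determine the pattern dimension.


Formula: L_pattern = L_casting * (1 + shrinkage_rate/100)
Shrinkage factor = 1 + 1.6/100 = 1.016
L_pattern = 986 mm * 1.016 = 1001.7760 mm

1001.7760 mm


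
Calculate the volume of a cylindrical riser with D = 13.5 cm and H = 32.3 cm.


Formula: V = pi * (D/2)^2 * H  (cylinder volume)
Radius = D/2 = 13.5/2 = 6.75 cm
V = pi * 6.75^2 * 32.3 = 4623.3837 cm^3

4623.3837 cm^3


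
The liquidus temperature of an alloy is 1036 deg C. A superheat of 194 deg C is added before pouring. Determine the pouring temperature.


Formula: T_pour = T_melt + Superheat
T_pour = 1036 + 194 = 1230 deg C


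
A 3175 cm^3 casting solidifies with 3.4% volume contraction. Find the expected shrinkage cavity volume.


Formula: V_shrink = V_casting * shrinkage_pct / 100
V_shrink = 3175 cm^3 * 3.4 / 100 = 107.9500 cm^3

Final answer: 107.9500 cm^3


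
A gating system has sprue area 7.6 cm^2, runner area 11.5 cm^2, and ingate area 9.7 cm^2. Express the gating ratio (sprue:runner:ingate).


Sprue:Runner:Ingate = 1 : 11.5/7.6 : 9.7/7.6 = 1:1.51:1.28

Final answer: 1:1.51:1.28


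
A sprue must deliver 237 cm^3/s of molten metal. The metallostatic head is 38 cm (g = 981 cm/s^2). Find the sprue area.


Formula: v = sqrt(2*g*h), A = Q/v
Velocity: v = sqrt(2 * 981 * 38) = sqrt(74556) = 273.0494 cm/s
Sprue area: A = Q / v = 237 / 273.0494 = 0.8680 cm^2


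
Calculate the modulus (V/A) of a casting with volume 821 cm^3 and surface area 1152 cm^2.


Formula: Casting Modulus M = V / A
M = 821 cm^3 / 1152 cm^2 = 0.7127 cm

0.7127 cm


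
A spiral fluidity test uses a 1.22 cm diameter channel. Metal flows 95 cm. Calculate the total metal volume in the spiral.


Formula: V = pi * (d/2)^2 * L  (cylinder volume)
Radius = 1.22/2 = 0.61 cm
V = pi * 0.61^2 * 95 = 111.0537 cm^3


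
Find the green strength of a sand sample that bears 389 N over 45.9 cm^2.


Formula: Compressive Strength = Force / Area
Strength = 389 N / 45.9 cm^2 = 8.4749 N/cm^2

8.4749 N/cm^2


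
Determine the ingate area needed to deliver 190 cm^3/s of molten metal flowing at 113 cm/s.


Formula: A_ingate = Q / v  (continuity equation)
A = 190 cm^3/s / 113 cm/s = 1.6814 cm^2

Final answer: 1.6814 cm^2


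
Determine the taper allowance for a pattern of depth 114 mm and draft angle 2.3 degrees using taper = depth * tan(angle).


Formula: taper = depth * tan(draft_angle)
tan(2.3 deg) = 0.0401641
taper = 114 mm * 0.0401641 = 4.5787 mm


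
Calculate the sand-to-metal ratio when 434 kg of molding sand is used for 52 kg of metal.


Formula: Sand-to-Metal Ratio = W_sand / W_metal
Ratio = 434 kg / 52 kg = 8.3462

Answer: 8.3462


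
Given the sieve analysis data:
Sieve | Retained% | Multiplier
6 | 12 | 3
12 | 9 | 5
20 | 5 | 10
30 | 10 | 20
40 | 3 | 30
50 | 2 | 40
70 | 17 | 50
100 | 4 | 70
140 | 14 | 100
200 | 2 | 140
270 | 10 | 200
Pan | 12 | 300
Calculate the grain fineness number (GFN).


Formula: GFN = sum(pct * multiplier) / sum(pct)
sum(pct * multiplier) = 8911
sum(pct) = 100
GFN = 8911 / 100 = 89.11


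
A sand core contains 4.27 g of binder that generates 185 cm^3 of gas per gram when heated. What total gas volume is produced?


Formula: V_gas = W_binder * gas_evolution_rate
V = 4.27 g * 185 cm^3/g = 789.9500 cm^3

Answer: 789.9500 cm^3


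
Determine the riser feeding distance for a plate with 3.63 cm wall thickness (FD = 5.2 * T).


Formula: FD = 5.2 * T  (riser feeding-distance rule)
FD = 5.2 * 3.63 cm = 18.8760 cm

Final answer: 18.8760 cm


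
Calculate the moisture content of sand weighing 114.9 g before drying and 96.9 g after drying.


Formula: MC = (W_wet - W_dry) / W_wet * 100
Water mass = 114.9 - 96.9 = 18.0 g
MC = 18.0 / 114.9 * 100 = 15.6658%


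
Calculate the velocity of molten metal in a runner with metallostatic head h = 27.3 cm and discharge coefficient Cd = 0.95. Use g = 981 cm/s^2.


Formula: v = Cd * sqrt(2 * g * h)  (Torricelli with discharge coefficient)
2*g*h = 2 * 981 * 27.3 = 53562.6 cm^2/s^2
sqrt(53562.6) = 231.43595 cm/s
v = 0.95 * 231.43595 = 219.8642 cm/s

Final answer: 219.8642 cm/s


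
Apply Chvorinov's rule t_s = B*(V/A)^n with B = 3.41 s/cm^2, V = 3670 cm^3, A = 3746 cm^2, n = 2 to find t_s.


Formula: t_s = B * (V/A)^n  (Chvorinov's rule, n=2)
Modulus M = V/A = 3670/3746 = 0.979712 cm
M^2 = 0.979712^2 = 0.959836 cm^2
t_s = 3.41 * 0.959836 = 3.2730 s

3.2730 s


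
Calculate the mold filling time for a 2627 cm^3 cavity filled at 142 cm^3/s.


Formula: t_fill = V_mold / Q_flow
t = 2627 cm^3 / 142 cm^3/s = 18.5000 s


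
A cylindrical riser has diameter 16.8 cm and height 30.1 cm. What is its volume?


Formula: V = pi * (D/2)^2 * H  (cylinder volume)
Radius = D/2 = 16.8/2 = 8.4 cm
V = pi * 8.4^2 * 30.1 = 6672.2904 cm^3


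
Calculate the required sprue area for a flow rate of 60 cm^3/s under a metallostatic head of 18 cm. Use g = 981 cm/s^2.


Formula: v = sqrt(2*g*h), A = Q/v
Velocity: v = sqrt(2 * 981 * 18) = sqrt(35316) = 187.9255 cm/s
Sprue area: A = Q / v = 60 / 187.9255 = 0.3193 cm^2


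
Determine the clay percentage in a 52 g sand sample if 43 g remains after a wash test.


Formula: Clay% = (W_total - W_washed) / W_total * 100
Clay mass = 52 - 43 = 9 g
Clay% = 9 / 52 * 100 = 17.3077%

Final answer: 17.3077%


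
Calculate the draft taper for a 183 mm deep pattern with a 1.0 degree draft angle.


Formula: taper = depth * tan(draft_angle)
tan(1.0 deg) = 0.0174551
taper = 183 mm * 0.0174551 = 3.1943 mm


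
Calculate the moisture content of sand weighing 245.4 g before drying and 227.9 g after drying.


Formula: MC = (W_wet - W_dry) / W_wet * 100
Water mass = 245.4 - 227.9 = 17.5 g
MC = 17.5 / 245.4 * 100 = 7.1312%

Answer: 7.1312%


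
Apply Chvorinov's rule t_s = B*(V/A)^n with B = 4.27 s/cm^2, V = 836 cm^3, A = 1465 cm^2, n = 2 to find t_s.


Formula: t_s = B * (V/A)^n  (Chvorinov's rule, n=2)
Modulus M = V/A = 836/1465 = 0.570648 cm
M^2 = 0.570648^2 = 0.325639 cm^2
t_s = 4.27 * 0.325639 = 1.3905 s

Final answer: 1.3905 s


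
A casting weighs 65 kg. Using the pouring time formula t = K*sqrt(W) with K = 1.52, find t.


Formula: t = K * sqrt(W)
sqrt(W) = sqrt(65) = 8.06226
t = 1.52 * 8.06226 = 12.2546 s

Final answer: 12.2546 s


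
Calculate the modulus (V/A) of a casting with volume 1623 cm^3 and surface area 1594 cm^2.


Formula: Casting Modulus M = V / A
M = 1623 cm^3 / 1594 cm^2 = 1.0182 cm

1.0182 cm


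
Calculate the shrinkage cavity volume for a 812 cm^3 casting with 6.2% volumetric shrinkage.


Formula: V_shrink = V_casting * shrinkage_pct / 100
V_shrink = 812 cm^3 * 6.2 / 100 = 50.3440 cm^3

Answer: 50.3440 cm^3


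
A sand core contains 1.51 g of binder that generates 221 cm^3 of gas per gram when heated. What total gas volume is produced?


Formula: V_gas = W_binder * gas_evolution_rate
V = 1.51 g * 221 cm^3/g = 333.7100 cm^3


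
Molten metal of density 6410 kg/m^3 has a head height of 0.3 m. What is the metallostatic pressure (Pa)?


Formula: P = rho * g * h
rho * g = 6410 * 9.81 = 62882.1 N/m^3
P = 62882.1 * 0.3 = 18864.6300 Pa

Final answer: 18864.6300 Pa


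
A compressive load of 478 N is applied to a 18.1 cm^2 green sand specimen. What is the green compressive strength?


Formula: Compressive Strength = Force / Area
Strength = 478 N / 18.1 cm^2 = 26.4088 N/cm^2


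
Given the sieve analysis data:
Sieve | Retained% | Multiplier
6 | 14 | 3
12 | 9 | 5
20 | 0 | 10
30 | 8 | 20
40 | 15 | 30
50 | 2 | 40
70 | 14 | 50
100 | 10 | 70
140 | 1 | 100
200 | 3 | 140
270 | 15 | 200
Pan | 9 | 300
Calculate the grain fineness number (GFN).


Formula: GFN = sum(pct * multiplier) / sum(pct)
sum(pct * multiplier) = 8397
sum(pct) = 100
GFN = 8397 / 100 = 83.97

Final answer: 83.97


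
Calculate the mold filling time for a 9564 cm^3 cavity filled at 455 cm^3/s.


Formula: t_fill = V_mold / Q_flow
t = 9564 cm^3 / 455 cm^3/s = 21.0198 s

Answer: 21.0198 s


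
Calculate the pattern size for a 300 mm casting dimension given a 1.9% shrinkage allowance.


Formula: L_pattern = L_casting * (1 + shrinkage_rate/100)
Shrinkage factor = 1 + 1.9/100 = 1.019
L_pattern = 300 mm * 1.019 = 305.7000 mm

Answer: 305.7000 mm


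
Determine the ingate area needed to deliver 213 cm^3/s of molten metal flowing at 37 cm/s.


Formula: A_ingate = Q / v  (continuity equation)
A = 213 cm^3/s / 37 cm/s = 5.7568 cm^2

Final answer: 5.7568 cm^2


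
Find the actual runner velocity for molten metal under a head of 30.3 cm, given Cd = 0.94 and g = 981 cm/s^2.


Formula: v = Cd * sqrt(2 * g * h)  (Torricelli with discharge coefficient)
2*g*h = 2 * 981 * 30.3 = 59448.6 cm^2/s^2
sqrt(59448.6) = 243.82084 cm/s
v = 0.94 * 243.82084 = 229.1916 cm/s


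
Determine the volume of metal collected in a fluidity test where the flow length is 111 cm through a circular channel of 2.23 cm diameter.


Formula: V = pi * (d/2)^2 * L  (cylinder volume)
Radius = 2.23/2 = 1.115 cm
V = pi * 1.115^2 * 111 = 433.5334 cm^3


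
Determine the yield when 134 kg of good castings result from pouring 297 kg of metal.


Formula: Casting Yield = (W_good / W_total) * 100
Yield = (134 kg / 297 kg) * 100 = 45.1178%

Final answer: 45.1178%


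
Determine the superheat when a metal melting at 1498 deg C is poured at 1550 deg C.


Formula: Superheat = T_pour - T_melt
Superheat = 1550 - 1498 = 52 deg C

Final answer: 52 deg C


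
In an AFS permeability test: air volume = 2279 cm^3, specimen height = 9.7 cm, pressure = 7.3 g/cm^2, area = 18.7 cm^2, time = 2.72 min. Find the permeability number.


Formula: Permeability Number P = (V * H) / (p * A * t)
Numerator: V * H = 2279 * 9.7 = 22106.3
Denominator: p * A * t = 7.3 * 18.7 * 2.72 = 371.3072
P = 22106.3 / 371.3072 = 59.5364

59.5364


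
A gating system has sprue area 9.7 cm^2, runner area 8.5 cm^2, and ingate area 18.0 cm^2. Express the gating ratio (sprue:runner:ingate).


Sprue:Runner:Ingate = 1 : 8.5/9.7 : 18.0/9.7 = 1:0.88:1.86

Answer: 1:0.88:1.86


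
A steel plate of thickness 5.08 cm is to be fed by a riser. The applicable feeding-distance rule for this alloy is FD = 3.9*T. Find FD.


Formula: FD = 3.9 * T  (riser feeding-distance rule)
FD = 3.9 * 5.08 cm = 19.8120 cm

Final answer: 19.8120 cm


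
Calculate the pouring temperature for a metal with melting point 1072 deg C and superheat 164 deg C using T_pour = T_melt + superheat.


Formula: T_pour = T_melt + Superheat
T_pour = 1072 + 164 = 1236 deg C


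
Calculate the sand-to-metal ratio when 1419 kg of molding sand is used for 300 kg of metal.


Formula: Sand-to-Metal Ratio = W_sand / W_metal
Ratio = 1419 kg / 300 kg = 4.7300

Answer: 4.7300


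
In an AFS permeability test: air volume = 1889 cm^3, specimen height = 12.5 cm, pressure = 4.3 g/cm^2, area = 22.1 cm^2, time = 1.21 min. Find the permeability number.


Formula: Permeability Number P = (V * H) / (p * A * t)
Numerator: V * H = 1889 * 12.5 = 23612.5
Denominator: p * A * t = 4.3 * 22.1 * 1.21 = 114.9863
P = 23612.5 / 114.9863 = 205.3506

205.3506


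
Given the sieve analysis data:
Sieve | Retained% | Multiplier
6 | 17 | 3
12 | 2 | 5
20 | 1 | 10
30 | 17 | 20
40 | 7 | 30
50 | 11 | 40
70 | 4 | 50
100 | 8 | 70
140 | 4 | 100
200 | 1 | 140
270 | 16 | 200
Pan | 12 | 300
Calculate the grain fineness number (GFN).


Formula: GFN = sum(pct * multiplier) / sum(pct)
sum(pct * multiplier) = 9161
sum(pct) = 100
GFN = 9161 / 100 = 91.61


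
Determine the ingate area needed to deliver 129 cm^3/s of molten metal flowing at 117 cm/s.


Formula: A_ingate = Q / v  (continuity equation)
A = 129 cm^3/s / 117 cm/s = 1.1026 cm^2

Final answer: 1.1026 cm^2


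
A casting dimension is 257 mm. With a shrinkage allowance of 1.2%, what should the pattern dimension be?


Formula: L_pattern = L_casting * (1 + shrinkage_rate/100)
Shrinkage factor = 1 + 1.2/100 = 1.012
L_pattern = 257 mm * 1.012 = 260.0840 mm

Answer: 260.0840 mm


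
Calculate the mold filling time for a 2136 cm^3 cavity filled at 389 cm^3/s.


Formula: t_fill = V_mold / Q_flow
t = 2136 cm^3 / 389 cm^3/s = 5.4910 s

Final answer: 5.4910 s
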